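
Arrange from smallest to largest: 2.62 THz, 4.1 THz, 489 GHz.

2.62 THz = 2620000000000 Hz
4.1 THz = 4100000000000 Hz
489 GHz = 489000000000 Hz

489 GHz < 2.62 THz < 4.1 THz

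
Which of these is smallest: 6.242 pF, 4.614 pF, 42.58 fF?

42.58 fF

6.242 pF = 0.000000000006242 F
4.614 pF = 0.000000000004614 F
42.58 fF = 0.00000000000004258 F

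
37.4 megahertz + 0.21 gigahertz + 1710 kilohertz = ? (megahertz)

249.11 megahertz

In megahertz:
  37.4 megahertz → 37.4
  0.21 gigahertz = 0.21e3 megahertz = 210
  1710 kilohertz = 1710e-3 megahertz = 1.71
Sum: 37.4 + 210 + 1.71 = 249.11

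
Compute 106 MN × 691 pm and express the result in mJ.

73.246 mJ

106e6 × 691e-12 = 73246e-6 J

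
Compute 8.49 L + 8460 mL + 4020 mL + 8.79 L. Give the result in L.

In L:
  8.49 L → 8.49
  8460 mL = 8460 × 10^-3 L = 8.46
  4020 mL = 4020 × 10^-3 L = 4.02
  8.79 L → 8.79
Sum: 8.49 + 8.46 + 4.02 + 8.79 = 29.76

29.76 L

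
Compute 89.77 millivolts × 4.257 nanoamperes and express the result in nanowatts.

0.38215089 nanowatts

89.77 × 10⁻³ × 4.257 × 10⁻⁹ = 382.15089 × 10⁻¹² W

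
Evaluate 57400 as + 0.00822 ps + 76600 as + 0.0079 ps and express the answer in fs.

In fs:
  57400 as = 57400e-3 fs = 57.4
  0.00822 ps = 0.00822e3 fs = 8.22
  76600 as = 76600e-3 fs = 76.6
  0.0079 ps = 0.0079e3 fs = 7.9
Sum: 57.4 + 8.22 + 76.6 + 7.9 = 150.12

150.12 fs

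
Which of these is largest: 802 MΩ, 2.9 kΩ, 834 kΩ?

802 MΩ

802 MΩ = 802000000 Ω
2.9 kΩ = 2900 Ω
834 kΩ = 834000 Ω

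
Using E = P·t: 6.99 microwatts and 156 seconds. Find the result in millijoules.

1.09044 millijoules

6.99 × 10^-6 × 156 = 1090.44 × 10^-6 J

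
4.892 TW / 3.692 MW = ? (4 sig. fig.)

1325000

(4.892 × 10¹²) / (3.692 × 10⁶) = 1.325 × 10⁶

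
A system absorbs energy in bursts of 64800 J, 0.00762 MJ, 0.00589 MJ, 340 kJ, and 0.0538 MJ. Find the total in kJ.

In kJ:
  64800 J = 64800 × 10^-3 kJ = 64.8
  0.00762 MJ = 0.00762 × 10^3 kJ = 7.62
  0.00589 MJ = 0.00589 × 10^3 kJ = 5.89
  340 kJ → 340
  0.0538 MJ = 0.0538 × 10^3 kJ = 53.8
Sum: 64.8 + 7.62 + 5.89 + 340 + 53.8 = 472.11

472.11 kJ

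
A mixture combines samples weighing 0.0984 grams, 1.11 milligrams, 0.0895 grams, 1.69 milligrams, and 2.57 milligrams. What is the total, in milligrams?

In milligrams:
  0.0984 grams = 0.0984e3 milligrams = 98.4
  1.11 milligrams → 1.11
  0.0895 grams = 0.0895e3 milligrams = 89.5
  1.69 milligrams → 1.69
  2.57 milligrams → 2.57
Sum: 98.4 + 1.11 + 89.5 + 1.69 + 2.57 = 193.27

193.27 milligrams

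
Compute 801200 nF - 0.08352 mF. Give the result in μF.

717.68 μF

In μF:
  801200 nF = 801200 × 10⁻³ μF = 801.2
  0.08352 mF = 0.08352 × 10³ μF = 83.52
Difference: 801.2 - 83.52 = 717.68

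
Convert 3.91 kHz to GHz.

0.00000391 GHz

kilo = 10³, giga = 10⁹; factor is 10⁻⁶.
3.91 × 10⁻⁶ = 0.00000391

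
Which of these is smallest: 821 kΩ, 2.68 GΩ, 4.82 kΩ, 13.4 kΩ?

4.82 kΩ

821 kΩ = 821000 Ω
2.68 GΩ = 2680000000 Ω
4.82 kΩ = 4820 Ω
13.4 kΩ = 13400 Ω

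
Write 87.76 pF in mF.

pico = 10^-12, milli = 10^-3; factor is 10^-9.
87.76 × 10^-9 = 0.00000008776

0.00000008776 mF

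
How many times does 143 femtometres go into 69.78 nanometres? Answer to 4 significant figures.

(69.78 × 10⁻⁹) / (143 × 10⁻¹⁵) = 0.48797 × 10⁶

488000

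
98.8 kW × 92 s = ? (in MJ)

98.8 × 10³ × 92 = 9089.6 × 10³ J

9.0896 MJ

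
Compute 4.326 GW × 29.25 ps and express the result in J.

4.326 × 10⁹ × 29.25 × 10⁻¹² = 126.5355 × 10⁻³ J

0.1265355 J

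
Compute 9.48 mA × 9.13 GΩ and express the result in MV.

86.5524 MV

9.48 × 10⁻³ × 9.13 × 10⁹ = 86.5524 × 10⁶ V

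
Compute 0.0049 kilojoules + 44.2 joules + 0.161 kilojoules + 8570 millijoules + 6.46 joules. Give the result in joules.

In joules:
  0.0049 kilojoules = 0.0049 × 10³ joules = 4.9
  44.2 joules → 44.2
  0.161 kilojoules = 0.161 × 10³ joules = 161
  8570 millijoules = 8570 × 10⁻³ joules = 8.57
  6.46 joules → 6.46
Sum: 4.9 + 44.2 + 161 + 8.57 + 6.46 = 225.13

225.13 joules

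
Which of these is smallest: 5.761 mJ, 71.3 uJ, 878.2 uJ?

71.3 uJ

5.761 mJ = 0.005761 J
71.3 uJ = 0.0000713 J
878.2 uJ = 0.0008782 J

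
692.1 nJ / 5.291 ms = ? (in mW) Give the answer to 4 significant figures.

0.1308 mW

(692.1e-9) / (5.291e-3) = 130.807e-6 W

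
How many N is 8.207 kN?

8207 N

kilo = 1e3, (no prefix) = 1e0; factor is 1e3.
8.207 × 1e3 = 8207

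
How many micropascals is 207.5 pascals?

207500000 micropascals

(no prefix) = 1e0, micro = 1e-6; factor is 1e6.
207.5 × 1e6 = 207500000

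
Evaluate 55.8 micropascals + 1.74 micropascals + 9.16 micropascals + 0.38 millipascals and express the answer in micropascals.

In micropascals:
  55.8 micropascals → 55.8
  1.74 micropascals → 1.74
  9.16 micropascals → 9.16
  0.38 millipascals = 0.38 × 10³ micropascals = 380
Sum: 55.8 + 1.74 + 9.16 + 380 = 446.7

446.7 micropascals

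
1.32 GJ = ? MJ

giga = 1e9, mega = 1e6; factor is 1e3.
1.32 × 1e3 = 1320

1320 MJ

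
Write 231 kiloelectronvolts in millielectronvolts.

231000000 millielectronvolts

kilo = 1e3, milli = 1e-3; factor is 1e6.
231 × 1e6 = 231000000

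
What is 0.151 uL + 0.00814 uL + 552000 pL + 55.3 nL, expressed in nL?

In nL:
  0.151 uL = 0.151 × 10³ nL = 151
  0.00814 uL = 0.00814 × 10³ nL = 8.14
  552000 pL = 552000 × 10⁻³ nL = 552
  55.3 nL → 55.3
Sum: 151 + 8.14 + 552 + 55.3 = 766.44

766.44 nL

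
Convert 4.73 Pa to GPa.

(no prefix) = 1e0, giga = 1e9; factor is 1e-9.
4.73 × 1e-9 = 0.00000000473

0.00000000473 GPa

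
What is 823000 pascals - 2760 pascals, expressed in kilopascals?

In kilopascals:
  823000 pascals = 823000e-3 kilopascals = 823
  2760 pascals = 2760e-3 kilopascals = 2.76
Difference: 823 - 2.76 = 820.24

820.24 kilopascals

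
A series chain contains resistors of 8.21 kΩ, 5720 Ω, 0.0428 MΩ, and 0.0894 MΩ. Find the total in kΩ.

In kΩ:
  8.21 kΩ → 8.21
  5720 Ω = 5720 × 10^-3 kΩ = 5.72
  0.0428 MΩ = 0.0428 × 10^3 kΩ = 42.8
  0.0894 MΩ = 0.0894 × 10^3 kΩ = 89.4
Sum: 8.21 + 5.72 + 42.8 + 89.4 = 146.13

146.13 kΩ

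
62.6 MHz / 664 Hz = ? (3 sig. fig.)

94300

(62.6 × 10^6) / (664) = 0.09428 × 10^6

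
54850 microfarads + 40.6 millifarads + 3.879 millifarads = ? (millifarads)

99.329 millifarads

In millifarads:
  54850 microfarads = 54850 × 10⁻³ millifarads = 54.85
  40.6 millifarads → 40.6
  3.879 millifarads → 3.879
Sum: 54.85 + 40.6 + 3.879 = 99.329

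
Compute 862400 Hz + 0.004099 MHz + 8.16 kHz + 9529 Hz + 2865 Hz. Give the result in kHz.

In kHz:
  862400 Hz = 862400 × 10⁻³ kHz = 862.4
  0.004099 MHz = 0.004099 × 10³ kHz = 4.099
  8.16 kHz → 8.16
  9529 Hz = 9529 × 10⁻³ kHz = 9.529
  2865 Hz = 2865 × 10⁻³ kHz = 2.865
Sum: 862.4 + 4.099 + 8.16 + 9.529 + 2.865 = 887.053

887.053 kHz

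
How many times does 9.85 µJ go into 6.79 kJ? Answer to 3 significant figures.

(6.79e3) / (9.85e-6) = 0.6893e9

689000000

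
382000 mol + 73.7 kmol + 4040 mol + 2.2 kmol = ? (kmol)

461.94 kmol

In kmol:
  382000 mol = 382000 × 10⁻³ kmol = 382
  73.7 kmol → 73.7
  4040 mol = 4040 × 10⁻³ kmol = 4.04
  2.2 kmol → 2.2
Sum: 382 + 73.7 + 4.04 + 2.2 = 461.94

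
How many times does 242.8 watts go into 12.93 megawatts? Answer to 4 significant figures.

(12.93 × 10⁶) / (242.8) = 0.053254 × 10⁶

53250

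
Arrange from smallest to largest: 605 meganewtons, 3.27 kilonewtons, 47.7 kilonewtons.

3.27 kilonewtons < 47.7 kilonewtons < 605 meganewtons

605 meganewtons = 605000000 newtons
3.27 kilonewtons = 3270 newtons
47.7 kilonewtons = 47700 newtons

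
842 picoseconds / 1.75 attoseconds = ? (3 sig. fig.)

(842 × 10^-12) / (1.75 × 10^-18) = 481.1 × 10^6

481000000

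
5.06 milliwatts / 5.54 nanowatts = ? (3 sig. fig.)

(5.06e-3) / (5.54e-9) = 0.9134e6

913000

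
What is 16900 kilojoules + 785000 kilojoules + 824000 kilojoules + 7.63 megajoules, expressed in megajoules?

1633.53 megajoules

In megajoules:
  16900 kilojoules = 16900 × 10⁻³ megajoules = 16.9
  785000 kilojoules = 785000 × 10⁻³ megajoules = 785
  824000 kilojoules = 824000 × 10⁻³ megajoules = 824
  7.63 megajoules → 7.63
Sum: 16.9 + 785 + 824 + 7.63 = 1633.53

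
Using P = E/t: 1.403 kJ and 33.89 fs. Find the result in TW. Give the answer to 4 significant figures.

(1.403e3) / (33.89e-15) = 0.0413986e18 W

41400 TW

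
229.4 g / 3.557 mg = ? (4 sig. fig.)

(229.4) / (3.557e-3) = 64.493e3

64490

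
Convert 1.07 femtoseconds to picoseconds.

femto = 1e-15, pico = 1e-12; factor is 1e-3.
1.07 × 1e-3 = 0.00107

0.00107 picoseconds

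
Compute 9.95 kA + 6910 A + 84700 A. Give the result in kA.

101.56 kA

In kA:
  9.95 kA → 9.95
  6910 A = 6910 × 10⁻³ kA = 6.91
  84700 A = 84700 × 10⁻³ kA = 84.7
Sum: 9.95 + 6.91 + 84.7 = 101.56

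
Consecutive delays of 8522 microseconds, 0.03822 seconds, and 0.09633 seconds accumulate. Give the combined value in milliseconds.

In milliseconds:
  8522 microseconds = 8522e-3 milliseconds = 8.522
  0.03822 seconds = 0.03822e3 milliseconds = 38.22
  0.09633 seconds = 0.09633e3 milliseconds = 96.33
Sum: 8.522 + 38.22 + 96.33 = 143.072

143.072 milliseconds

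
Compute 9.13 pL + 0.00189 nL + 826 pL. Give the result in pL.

In pL:
  9.13 pL → 9.13
  0.00189 nL = 0.00189 × 10^3 pL = 1.89
  826 pL → 826
Sum: 9.13 + 1.89 + 826 = 837.02

837.02 pL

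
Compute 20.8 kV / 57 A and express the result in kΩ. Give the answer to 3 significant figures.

(20.8 × 10³) / (57) = 0.36491 × 10³ Ω

0.365 kΩ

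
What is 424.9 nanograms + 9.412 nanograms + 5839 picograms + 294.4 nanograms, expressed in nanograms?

In nanograms:
  424.9 nanograms → 424.9
  9.412 nanograms → 9.412
  5839 picograms = 5839e-3 nanograms = 5.839
  294.4 nanograms → 294.4
Sum: 424.9 + 9.412 + 5.839 + 294.4 = 734.551

734.551 nanograms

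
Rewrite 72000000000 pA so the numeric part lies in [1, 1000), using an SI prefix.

72 mA

= 72 × 10⁻³ A; 10⁻³ is milli.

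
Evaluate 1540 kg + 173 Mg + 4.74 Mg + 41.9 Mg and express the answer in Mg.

221.18 Mg

In Mg:
  1540 kg = 1540e-3 Mg = 1.54
  173 Mg → 173
  4.74 Mg → 4.74
  41.9 Mg → 41.9
Sum: 1.54 + 173 + 4.74 + 41.9 = 221.18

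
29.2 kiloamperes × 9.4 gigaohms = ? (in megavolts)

29.2e3 × 9.4e9 = 274.48e12 V

274480000 megavolts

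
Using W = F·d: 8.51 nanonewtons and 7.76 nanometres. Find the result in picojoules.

8.51e-9 × 7.76e-9 = 66.0376e-18 J

0.0000660376 picojoules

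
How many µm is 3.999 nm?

nano = 10⁻⁹, micro = 10⁻⁶; factor is 10⁻³.
3.999 × 10⁻³ = 0.003999

0.003999 µm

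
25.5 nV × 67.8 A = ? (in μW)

25.5 × 10⁻⁹ × 67.8 = 1728.9 × 10⁻⁹ W

1.7289 μW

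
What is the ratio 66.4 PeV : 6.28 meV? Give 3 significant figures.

(66.4 × 10^15) / (6.28 × 10^-3) = 10.57 × 10^18

10600000000000000000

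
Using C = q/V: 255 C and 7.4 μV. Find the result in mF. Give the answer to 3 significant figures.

(255) / (7.4 × 10^-6) = 34.459 × 10^6 F

34500000000 mF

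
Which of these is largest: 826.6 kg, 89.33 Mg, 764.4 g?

826.6 kg = 826600 g
89.33 Mg = 89330000 g
764.4 g = 764.4 g

89.33 Mg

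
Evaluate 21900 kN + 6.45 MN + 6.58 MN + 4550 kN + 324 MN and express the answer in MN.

363.48 MN

In MN:
  21900 kN = 21900 × 10⁻³ MN = 21.9
  6.45 MN → 6.45
  6.58 MN → 6.58
  4550 kN = 4550 × 10⁻³ MN = 4.55
  324 MN → 324
Sum: 21.9 + 6.45 + 6.58 + 4.55 + 324 = 363.48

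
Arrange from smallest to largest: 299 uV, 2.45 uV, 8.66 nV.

299 uV = 0.000299 V
2.45 uV = 0.00000245 V
8.66 nV = 0.00000000866 V

8.66 nV < 2.45 uV < 299 uV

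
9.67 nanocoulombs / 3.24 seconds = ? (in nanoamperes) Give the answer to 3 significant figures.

(9.67 × 10⁻⁹) / (3.24) = 2.9846 × 10⁻⁹ A

2.98 nanoamperes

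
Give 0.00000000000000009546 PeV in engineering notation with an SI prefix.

= 95.46 × 10^-3 eV; 10^-3 is milli.

95.46 meV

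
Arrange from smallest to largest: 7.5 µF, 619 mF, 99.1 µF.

7.5 µF = 0.0000075 F
619 mF = 0.619 F
99.1 µF = 0.0000991 F

7.5 µF < 99.1 µF < 619 mF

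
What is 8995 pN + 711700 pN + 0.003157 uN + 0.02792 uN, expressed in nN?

751.772 nN

In nN:
  8995 pN = 8995e-3 nN = 8.995
  711700 pN = 711700e-3 nN = 711.7
  0.003157 uN = 0.003157e3 nN = 3.157
  0.02792 uN = 0.02792e3 nN = 27.92
Sum: 8.995 + 711.7 + 3.157 + 27.92 = 751.772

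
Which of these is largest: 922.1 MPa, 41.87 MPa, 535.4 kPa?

922.1 MPa

922.1 MPa = 922100000 Pa
41.87 MPa = 41870000 Pa
535.4 kPa = 535400 Pa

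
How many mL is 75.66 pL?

pico = 10⁻¹², milli = 10⁻³; factor is 10⁻⁹.
75.66 × 10⁻⁹ = 0.00000007566

0.00000007566 mL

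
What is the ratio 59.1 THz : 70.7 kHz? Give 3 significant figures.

(59.1e12) / (70.7e3) = 0.8359e9

836000000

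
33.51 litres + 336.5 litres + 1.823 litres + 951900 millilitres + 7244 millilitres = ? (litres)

1330.977 litres

In litres:
  33.51 litres → 33.51
  336.5 litres → 336.5
  1.823 litres → 1.823
  951900 millilitres = 951900 × 10^-3 litres = 951.9
  7244 millilitres = 7244 × 10^-3 litres = 7.244
Sum: 33.51 + 336.5 + 1.823 + 951.9 + 7.244 = 1330.977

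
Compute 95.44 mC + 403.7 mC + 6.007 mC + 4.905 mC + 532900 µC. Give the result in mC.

1042.952 mC

In mC:
  95.44 mC → 95.44
  403.7 mC → 403.7
  6.007 mC → 6.007
  4.905 mC → 4.905
  532900 µC = 532900e-3 mC = 532.9
Sum: 95.44 + 403.7 + 6.007 + 4.905 + 532.9 = 1042.952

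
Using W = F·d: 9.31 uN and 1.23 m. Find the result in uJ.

11.4513 uJ

9.31 × 10^-6 × 1.23 = 11.4513 × 10^-6 J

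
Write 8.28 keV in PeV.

0.00000000000828 PeV

kilo = 1e3, peta = 1e15; factor is 1e-12.
8.28 × 1e-12 = 0.00000000000828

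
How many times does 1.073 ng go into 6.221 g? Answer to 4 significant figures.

(6.221) / (1.073e-9) = 5.7978e9

5798000000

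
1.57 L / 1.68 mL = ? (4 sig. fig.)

(1.57) / (1.68e-3) = 0.93452e3

934.5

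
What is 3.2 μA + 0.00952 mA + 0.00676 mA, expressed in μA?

19.48 μA

In μA:
  3.2 μA → 3.2
  0.00952 mA = 0.00952e3 μA = 9.52
  0.00676 mA = 0.00676e3 μA = 6.76
Sum: 3.2 + 9.52 + 6.76 = 19.48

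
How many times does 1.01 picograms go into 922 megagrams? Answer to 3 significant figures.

913000000000000000000

(922 × 10⁶) / (1.01 × 10⁻¹²) = 912.9 × 10¹⁸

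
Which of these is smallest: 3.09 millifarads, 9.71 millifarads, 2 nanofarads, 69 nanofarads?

2 nanofarads

3.09 millifarads = 0.00309 farads
9.71 millifarads = 0.00971 farads
2 nanofarads = 0.000000002 farads
69 nanofarads = 0.000000069 farads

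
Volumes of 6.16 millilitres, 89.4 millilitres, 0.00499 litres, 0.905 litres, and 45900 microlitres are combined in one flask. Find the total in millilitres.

In millilitres:
  6.16 millilitres → 6.16
  89.4 millilitres → 89.4
  0.00499 litres = 0.00499e3 millilitres = 4.99
  0.905 litres = 0.905e3 millilitres = 905
  45900 microlitres = 45900e-3 millilitres = 45.9
Sum: 6.16 + 89.4 + 4.99 + 905 + 45.9 = 1051.45

1051.45 millilitres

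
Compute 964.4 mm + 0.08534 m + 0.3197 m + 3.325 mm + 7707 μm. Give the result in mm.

1380.472 mm

In mm:
  964.4 mm → 964.4
  0.08534 m = 0.08534 × 10^3 mm = 85.34
  0.3197 m = 0.3197 × 10^3 mm = 319.7
  3.325 mm → 3.325
  7707 μm = 7707 × 10^-3 mm = 7.707
Sum: 964.4 + 85.34 + 319.7 + 3.325 + 7.707 = 1380.472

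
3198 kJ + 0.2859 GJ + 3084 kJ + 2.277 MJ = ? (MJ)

In MJ:
  3198 kJ = 3198e-3 MJ = 3.198
  0.2859 GJ = 0.2859e3 MJ = 285.9
  3084 kJ = 3084e-3 MJ = 3.084
  2.277 MJ → 2.277
Sum: 3.198 + 285.9 + 3.084 + 2.277 = 294.459

294.459 MJ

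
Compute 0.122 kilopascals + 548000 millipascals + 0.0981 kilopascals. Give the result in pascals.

768.1 pascals

In pascals:
  0.122 kilopascals = 0.122e3 pascals = 122
  548000 millipascals = 548000e-3 pascals = 548
  0.0981 kilopascals = 0.0981e3 pascals = 98.1
Sum: 122 + 548 + 98.1 = 768.1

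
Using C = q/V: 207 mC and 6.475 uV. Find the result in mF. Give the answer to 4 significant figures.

(207 × 10⁻³) / (6.475 × 10⁻⁶) = 31.9691 × 10³ F

31970000 mF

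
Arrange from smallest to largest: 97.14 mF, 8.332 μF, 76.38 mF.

97.14 mF = 0.09714 F
8.332 μF = 0.000008332 F
76.38 mF = 0.07638 F

8.332 μF < 76.38 mF < 97.14 mF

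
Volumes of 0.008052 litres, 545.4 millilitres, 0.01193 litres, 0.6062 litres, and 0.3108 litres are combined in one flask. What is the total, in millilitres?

1482.382 millilitres

In millilitres:
  0.008052 litres = 0.008052 × 10³ millilitres = 8.052
  545.4 millilitres → 545.4
  0.01193 litres = 0.01193 × 10³ millilitres = 11.93
  0.6062 litres = 0.6062 × 10³ millilitres = 606.2
  0.3108 litres = 0.3108 × 10³ millilitres = 310.8
Sum: 8.052 + 545.4 + 11.93 + 606.2 + 310.8 = 1482.382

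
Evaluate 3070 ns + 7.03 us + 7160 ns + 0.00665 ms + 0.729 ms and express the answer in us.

752.91 us

In us:
  3070 ns = 3070 × 10⁻³ us = 3.07
  7.03 us → 7.03
  7160 ns = 7160 × 10⁻³ us = 7.16
  0.00665 ms = 0.00665 × 10³ us = 6.65
  0.729 ms = 0.729 × 10³ us = 729
Sum: 3.07 + 7.03 + 7.16 + 6.65 + 729 = 752.91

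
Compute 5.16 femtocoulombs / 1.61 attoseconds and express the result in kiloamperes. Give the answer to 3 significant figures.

(5.16 × 10⁻¹⁵) / (1.61 × 10⁻¹⁸) = 3.205 × 10³ A

3.20 kiloamperes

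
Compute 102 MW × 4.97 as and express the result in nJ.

102e6 × 4.97e-18 = 506.94e-12 J

0.50694 nJ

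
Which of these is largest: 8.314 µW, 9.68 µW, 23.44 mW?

23.44 mW

8.314 µW = 0.000008314 W
9.68 µW = 0.00000968 W
23.44 mW = 0.02344 W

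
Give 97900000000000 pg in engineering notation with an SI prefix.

= 97.9 g; mantissa already in [1, 1000).

97.9 g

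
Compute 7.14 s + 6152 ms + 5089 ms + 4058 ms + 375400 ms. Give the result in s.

397.839 s

In s:
  7.14 s → 7.14
  6152 ms = 6152e-3 s = 6.152
  5089 ms = 5089e-3 s = 5.089
  4058 ms = 4058e-3 s = 4.058
  375400 ms = 375400e-3 s = 375.4
Sum: 7.14 + 6.152 + 5.089 + 4.058 + 375.4 = 397.839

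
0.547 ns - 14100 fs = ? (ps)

In ps:
  0.547 ns = 0.547 × 10^3 ps = 547
  14100 fs = 14100 × 10^-3 ps = 14.1
Difference: 547 - 14.1 = 532.9

532.9 ps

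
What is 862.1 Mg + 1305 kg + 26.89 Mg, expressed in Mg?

In Mg:
  862.1 Mg → 862.1
  1305 kg = 1305 × 10⁻³ Mg = 1.305
  26.89 Mg → 26.89
Sum: 862.1 + 1.305 + 26.89 = 890.295

890.295 Mg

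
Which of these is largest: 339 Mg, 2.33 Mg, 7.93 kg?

339 Mg = 339000000 g
2.33 Mg = 2330000 g
7.93 kg = 7930 g

339 Mg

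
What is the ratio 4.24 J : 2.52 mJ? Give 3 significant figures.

(4.24) / (2.52 × 10⁻³) = 1.683 × 10³

1680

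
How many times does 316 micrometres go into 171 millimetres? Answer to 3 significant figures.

(171 × 10⁻³) / (316 × 10⁻⁶) = 0.5411 × 10³

541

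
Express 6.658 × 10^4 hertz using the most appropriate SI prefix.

66.58 kilohertz

= 66.58 × 10^3 hertz; 10^3 is kilo.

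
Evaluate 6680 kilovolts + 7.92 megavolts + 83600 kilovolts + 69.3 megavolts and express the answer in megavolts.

In megavolts:
  6680 kilovolts = 6680 × 10^-3 megavolts = 6.68
  7.92 megavolts → 7.92
  83600 kilovolts = 83600 × 10^-3 megavolts = 83.6
  69.3 megavolts → 69.3
Sum: 6.68 + 7.92 + 83.6 + 69.3 = 167.5

167.5 megavolts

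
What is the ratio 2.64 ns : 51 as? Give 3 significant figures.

51800000

(2.64 × 10⁻⁹) / (51 × 10⁻¹⁸) = 0.05176 × 10⁹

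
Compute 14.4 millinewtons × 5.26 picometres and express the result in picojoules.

0.075744 picojoules

14.4 × 10^-3 × 5.26 × 10^-12 = 75.744 × 10^-15 J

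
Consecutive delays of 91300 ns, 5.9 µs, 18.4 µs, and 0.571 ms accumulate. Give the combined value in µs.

686.6 µs

In µs:
  91300 ns = 91300 × 10⁻³ µs = 91.3
  5.9 µs → 5.9
  18.4 µs → 18.4
  0.571 ms = 0.571 × 10³ µs = 571
Sum: 91.3 + 5.9 + 18.4 + 571 = 686.6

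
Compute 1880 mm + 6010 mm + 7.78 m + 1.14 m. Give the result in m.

In m:
  1880 mm = 1880 × 10^-3 m = 1.88
  6010 mm = 6010 × 10^-3 m = 6.01
  7.78 m → 7.78
  1.14 m → 1.14
Sum: 1.88 + 6.01 + 7.78 + 1.14 = 16.81

16.81 m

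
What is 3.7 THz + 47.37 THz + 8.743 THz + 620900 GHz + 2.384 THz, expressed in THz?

683.097 THz

In THz:
  3.7 THz → 3.7
  47.37 THz → 47.37
  8.743 THz → 8.743
  620900 GHz = 620900 × 10⁻³ THz = 620.9
  2.384 THz → 2.384
Sum: 3.7 + 47.37 + 8.743 + 620.9 + 2.384 = 683.097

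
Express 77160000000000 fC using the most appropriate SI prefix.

= 77.16e-3 C; 1e-3 is milli.

77.16 mC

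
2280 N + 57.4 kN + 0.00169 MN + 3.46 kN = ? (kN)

64.83 kN

In kN:
  2280 N = 2280 × 10^-3 kN = 2.28
  57.4 kN → 57.4
  0.00169 MN = 0.00169 × 10^3 kN = 1.69
  3.46 kN → 3.46
Sum: 2.28 + 57.4 + 1.69 + 3.46 = 64.83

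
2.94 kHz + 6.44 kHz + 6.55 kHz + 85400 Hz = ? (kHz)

In kHz:
  2.94 kHz → 2.94
  6.44 kHz → 6.44
  6.55 kHz → 6.55
  85400 Hz = 85400 × 10^-3 kHz = 85.4
Sum: 2.94 + 6.44 + 6.55 + 85.4 = 101.33

101.33 kHz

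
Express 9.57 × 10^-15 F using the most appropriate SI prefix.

9.57 fF

= 9.57 × 10^-15 F; 10^-15 is femto.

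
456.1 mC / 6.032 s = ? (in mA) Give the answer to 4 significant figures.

(456.1 × 10^-3) / (6.032) = 75.6134 × 10^-3 A

75.61 mA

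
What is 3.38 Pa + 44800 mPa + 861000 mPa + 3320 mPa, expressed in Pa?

In Pa:
  3.38 Pa → 3.38
  44800 mPa = 44800e-3 Pa = 44.8
  861000 mPa = 861000e-3 Pa = 861
  3320 mPa = 3320e-3 Pa = 3.32
Sum: 3.38 + 44.8 + 861 + 3.32 = 912.5

912.5 Pa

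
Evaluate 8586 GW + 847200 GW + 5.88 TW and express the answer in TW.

In TW:
  8586 GW = 8586e-3 TW = 8.586
  847200 GW = 847200e-3 TW = 847.2
  5.88 TW → 5.88
Sum: 8.586 + 847.2 + 5.88 = 861.666

861.666 TW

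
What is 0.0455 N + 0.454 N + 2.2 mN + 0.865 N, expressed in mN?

1366.7 mN

In mN:
  0.0455 N = 0.0455 × 10^3 mN = 45.5
  0.454 N = 0.454 × 10^3 mN = 454
  2.2 mN → 2.2
  0.865 N = 0.865 × 10^3 mN = 865
Sum: 45.5 + 454 + 2.2 + 865 = 1366.7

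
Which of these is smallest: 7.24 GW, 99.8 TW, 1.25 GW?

1.25 GW

7.24 GW = 7240000000 W
99.8 TW = 99800000000000 W
1.25 GW = 1250000000 W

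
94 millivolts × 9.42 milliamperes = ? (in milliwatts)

0.88548 milliwatts

94 × 10^-3 × 9.42 × 10^-3 = 885.48 × 10^-6 W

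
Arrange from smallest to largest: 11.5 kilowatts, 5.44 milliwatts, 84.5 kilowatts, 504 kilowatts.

5.44 milliwatts < 11.5 kilowatts < 84.5 kilowatts < 504 kilowatts

11.5 kilowatts = 11500 watts
5.44 milliwatts = 0.00544 watts
84.5 kilowatts = 84500 watts
504 kilowatts = 504000 watts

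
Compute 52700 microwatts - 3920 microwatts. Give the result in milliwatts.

In milliwatts:
  52700 microwatts = 52700e-3 milliwatts = 52.7
  3920 microwatts = 3920e-3 milliwatts = 3.92
Difference: 52.7 - 3.92 = 48.78

48.78 milliwatts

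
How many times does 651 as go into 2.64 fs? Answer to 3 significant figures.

(2.64e-15) / (651e-18) = 0.004055e3

4.06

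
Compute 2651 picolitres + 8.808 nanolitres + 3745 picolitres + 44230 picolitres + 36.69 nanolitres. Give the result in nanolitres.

In nanolitres:
  2651 picolitres = 2651 × 10⁻³ nanolitres = 2.651
  8.808 nanolitres → 8.808
  3745 picolitres = 3745 × 10⁻³ nanolitres = 3.745
  44230 picolitres = 44230 × 10⁻³ nanolitres = 44.23
  36.69 nanolitres → 36.69
Sum: 2.651 + 8.808 + 3.745 + 44.23 + 36.69 = 96.124

96.124 nanolitres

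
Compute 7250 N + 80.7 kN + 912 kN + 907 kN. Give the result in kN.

In kN:
  7250 N = 7250 × 10⁻³ kN = 7.25
  80.7 kN → 80.7
  912 kN → 912
  907 kN → 907
Sum: 7.25 + 80.7 + 912 + 907 = 1906.95

1906.95 kN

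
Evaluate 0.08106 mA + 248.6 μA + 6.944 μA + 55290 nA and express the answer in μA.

In μA:
  0.08106 mA = 0.08106 × 10³ μA = 81.06
  248.6 μA → 248.6
  6.944 μA → 6.944
  55290 nA = 55290 × 10⁻³ μA = 55.29
Sum: 81.06 + 248.6 + 6.944 + 55.29 = 391.894

391.894 μA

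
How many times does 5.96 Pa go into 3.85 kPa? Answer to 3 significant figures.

646

(3.85e3) / (5.96) = 0.646e3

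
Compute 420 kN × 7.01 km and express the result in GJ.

420e3 × 7.01e3 = 2944.2e6 J

2.9442 GJ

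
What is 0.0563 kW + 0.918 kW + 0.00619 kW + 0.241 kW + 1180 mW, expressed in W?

In W:
  0.0563 kW = 0.0563 × 10^3 W = 56.3
  0.918 kW = 0.918 × 10^3 W = 918
  0.00619 kW = 0.00619 × 10^3 W = 6.19
  0.241 kW = 0.241 × 10^3 W = 241
  1180 mW = 1180 × 10^-3 W = 1.18
Sum: 56.3 + 918 + 6.19 + 241 + 1.18 = 1222.67

1222.67 W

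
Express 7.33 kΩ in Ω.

7330 Ω

kilo = 1e3, (no prefix) = 1e0; factor is 1e3.
7.33 × 1e3 = 7330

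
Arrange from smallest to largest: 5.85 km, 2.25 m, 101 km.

2.25 m < 5.85 km < 101 km

5.85 km = 5850 m
2.25 m = 2.25 m
101 km = 101000 m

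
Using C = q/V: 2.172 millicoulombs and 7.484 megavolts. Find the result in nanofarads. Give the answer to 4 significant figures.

0.2902 nanofarads

(2.172 × 10⁻³) / (7.484 × 10⁶) = 0.290219 × 10⁻⁹ F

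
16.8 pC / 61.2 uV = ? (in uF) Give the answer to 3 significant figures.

(16.8e-12) / (61.2e-6) = 0.27451e-6 F

0.275 uF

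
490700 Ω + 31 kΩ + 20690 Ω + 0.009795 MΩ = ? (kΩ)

In kΩ:
  490700 Ω = 490700 × 10⁻³ kΩ = 490.7
  31 kΩ → 31
  20690 Ω = 20690 × 10⁻³ kΩ = 20.69
  0.009795 MΩ = 0.009795 × 10³ kΩ = 9.795
Sum: 490.7 + 31 + 20.69 + 9.795 = 552.185

552.185 kΩ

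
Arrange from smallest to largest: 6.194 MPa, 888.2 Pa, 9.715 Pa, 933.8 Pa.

6.194 MPa = 6194000 Pa
888.2 Pa = 888.2 Pa
9.715 Pa = 9.715 Pa
933.8 Pa = 933.8 Pa

9.715 Pa < 888.2 Pa < 933.8 Pa < 6.194 MPa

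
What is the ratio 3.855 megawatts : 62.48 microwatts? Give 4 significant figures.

61700000000

(3.855 × 10^6) / (62.48 × 10^-6) = 0.0617 × 10^12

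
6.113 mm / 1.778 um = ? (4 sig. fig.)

3438

(6.113 × 10^-3) / (1.778 × 10^-6) = 3.4381 × 10^3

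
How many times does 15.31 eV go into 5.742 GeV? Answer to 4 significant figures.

(5.742 × 10^9) / (15.31) = 0.37505 × 10^9

375000000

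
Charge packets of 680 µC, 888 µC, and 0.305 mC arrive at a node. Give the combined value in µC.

1873 µC

In µC:
  680 µC → 680
  888 µC → 888
  0.305 mC = 0.305e3 µC = 305
Sum: 680 + 888 + 305 = 1873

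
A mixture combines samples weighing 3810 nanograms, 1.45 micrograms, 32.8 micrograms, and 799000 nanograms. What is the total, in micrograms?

In micrograms:
  3810 nanograms = 3810e-3 micrograms = 3.81
  1.45 micrograms → 1.45
  32.8 micrograms → 32.8
  799000 nanograms = 799000e-3 micrograms = 799
Sum: 3.81 + 1.45 + 32.8 + 799 = 837.06

837.06 micrograms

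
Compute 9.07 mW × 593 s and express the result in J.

5.37851 J

9.07 × 10⁻³ × 593 = 5378.51 × 10⁻³ J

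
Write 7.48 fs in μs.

0.00000000748 μs

femto = 1e-15, micro = 1e-6; factor is 1e-9.
7.48 × 1e-9 = 0.00000000748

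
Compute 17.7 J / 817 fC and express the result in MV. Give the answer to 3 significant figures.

(17.7) / (817e-15) = 0.021665e15 V

21700000 MV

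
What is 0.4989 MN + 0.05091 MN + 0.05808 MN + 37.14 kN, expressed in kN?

645.03 kN

In kN:
  0.4989 MN = 0.4989 × 10^3 kN = 498.9
  0.05091 MN = 0.05091 × 10^3 kN = 50.91
  0.05808 MN = 0.05808 × 10^3 kN = 58.08
  37.14 kN → 37.14
Sum: 498.9 + 50.91 + 58.08 + 37.14 = 645.03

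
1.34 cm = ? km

0.0000134 km

centi = 10^-2, kilo = 10^3; factor is 10^-5.
1.34 × 10^-5 = 0.0000134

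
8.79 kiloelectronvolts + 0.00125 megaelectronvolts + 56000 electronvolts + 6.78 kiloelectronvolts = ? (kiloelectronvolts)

72.82 kiloelectronvolts

In kiloelectronvolts:
  8.79 kiloelectronvolts → 8.79
  0.00125 megaelectronvolts = 0.00125 × 10³ kiloelectronvolts = 1.25
  56000 electronvolts = 56000 × 10⁻³ kiloelectronvolts = 56
  6.78 kiloelectronvolts → 6.78
Sum: 8.79 + 1.25 + 56 + 6.78 = 72.82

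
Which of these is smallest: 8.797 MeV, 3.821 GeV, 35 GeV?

8.797 MeV

8.797 MeV = 8797000 eV
3.821 GeV = 3821000000 eV
35 GeV = 35000000000 eV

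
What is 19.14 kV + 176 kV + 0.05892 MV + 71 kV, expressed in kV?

325.06 kV

In kV:
  19.14 kV → 19.14
  176 kV → 176
  0.05892 MV = 0.05892e3 kV = 58.92
  71 kV → 71
Sum: 19.14 + 176 + 58.92 + 71 = 325.06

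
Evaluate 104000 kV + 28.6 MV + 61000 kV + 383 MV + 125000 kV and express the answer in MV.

In MV:
  104000 kV = 104000 × 10⁻³ MV = 104
  28.6 MV → 28.6
  61000 kV = 61000 × 10⁻³ MV = 61
  383 MV → 383
  125000 kV = 125000 × 10⁻³ MV = 125
Sum: 104 + 28.6 + 61 + 383 + 125 = 701.6

701.6 MV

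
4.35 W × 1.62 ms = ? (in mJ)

4.35 × 1.62e-3 = 7.047e-3 J

7.047 mJ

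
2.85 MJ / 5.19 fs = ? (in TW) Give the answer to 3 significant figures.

(2.85 × 10⁶) / (5.19 × 10⁻¹⁵) = 0.54913 × 10²¹ W

549000000 TW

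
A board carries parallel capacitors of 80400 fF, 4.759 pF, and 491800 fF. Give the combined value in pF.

576.959 pF

In pF:
  80400 fF = 80400e-3 pF = 80.4
  4.759 pF → 4.759
  491800 fF = 491800e-3 pF = 491.8
Sum: 80.4 + 4.759 + 491.8 = 576.959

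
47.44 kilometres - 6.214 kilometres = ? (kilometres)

In kilometres:
  47.44 kilometres → 47.44
  6.214 kilometres → 6.214
Difference: 47.44 - 6.214 = 41.226

41.226 kilometres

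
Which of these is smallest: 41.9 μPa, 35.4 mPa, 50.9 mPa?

41.9 μPa = 0.0000419 Pa
35.4 mPa = 0.0354 Pa
50.9 mPa = 0.0509 Pa

41.9 μPa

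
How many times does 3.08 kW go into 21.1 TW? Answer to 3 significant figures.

(21.1 × 10^12) / (3.08 × 10^3) = 6.851 × 10^9

6850000000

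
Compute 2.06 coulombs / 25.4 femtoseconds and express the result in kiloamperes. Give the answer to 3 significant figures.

(2.06) / (25.4e-15) = 0.081102e15 A

81100000000 kiloamperes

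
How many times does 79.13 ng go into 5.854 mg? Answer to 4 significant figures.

(5.854 × 10^-3) / (79.13 × 10^-9) = 0.07398 × 10^6

73980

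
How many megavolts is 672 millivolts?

milli = 1e-3, mega = 1e6; factor is 1e-9.
672 × 1e-9 = 0.000000672

0.000000672 megavolts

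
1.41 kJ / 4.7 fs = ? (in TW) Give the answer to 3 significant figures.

(1.41e3) / (4.7e-15) = 0.3e18 W

300000 TW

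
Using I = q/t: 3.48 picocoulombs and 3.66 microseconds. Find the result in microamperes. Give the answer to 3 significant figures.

(3.48 × 10⁻¹²) / (3.66 × 10⁻⁶) = 0.95082 × 10⁻⁶ A

0.951 microamperes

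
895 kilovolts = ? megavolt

0.895 megavolts

kilo = 1e3, mega = 1e6; factor is 1e-3.
895 × 1e-3 = 0.895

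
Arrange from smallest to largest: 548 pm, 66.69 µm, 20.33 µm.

548 pm = 0.000000000548 m
66.69 µm = 0.00006669 m
20.33 µm = 0.00002033 m

548 pm < 20.33 µm < 66.69 µm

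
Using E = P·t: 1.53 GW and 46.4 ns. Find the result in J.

70.992 J

1.53e9 × 46.4e-9 = 70.992 J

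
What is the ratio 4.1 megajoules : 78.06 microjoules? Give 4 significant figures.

(4.1e6) / (78.06e-6) = 0.052524e12

52520000000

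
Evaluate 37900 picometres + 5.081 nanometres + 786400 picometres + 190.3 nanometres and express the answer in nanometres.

1019.681 nanometres

In nanometres:
  37900 picometres = 37900 × 10^-3 nanometres = 37.9
  5.081 nanometres → 5.081
  786400 picometres = 786400 × 10^-3 nanometres = 786.4
  190.3 nanometres → 190.3
Sum: 37.9 + 5.081 + 786.4 + 190.3 = 1019.681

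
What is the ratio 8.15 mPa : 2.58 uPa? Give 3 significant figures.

(8.15 × 10⁻³) / (2.58 × 10⁻⁶) = 3.159 × 10³

3160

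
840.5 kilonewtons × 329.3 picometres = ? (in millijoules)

0.27677665 millijoules

840.5e3 × 329.3e-12 = 276776.65e-9 J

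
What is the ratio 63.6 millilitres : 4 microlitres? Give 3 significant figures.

15900

(63.6 × 10^-3) / (4 × 10^-6) = 15.9 × 10^3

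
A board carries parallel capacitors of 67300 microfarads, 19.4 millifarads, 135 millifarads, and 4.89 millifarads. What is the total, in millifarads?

226.59 millifarads

In millifarads:
  67300 microfarads = 67300 × 10⁻³ millifarads = 67.3
  19.4 millifarads → 19.4
  135 millifarads → 135
  4.89 millifarads → 4.89
Sum: 67.3 + 19.4 + 135 + 4.89 = 226.59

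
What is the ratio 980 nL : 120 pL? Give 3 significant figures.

8170

(980 × 10^-9) / (120 × 10^-12) = 8.167 × 10^3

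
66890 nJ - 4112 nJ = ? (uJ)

In uJ:
  66890 nJ = 66890e-3 uJ = 66.89
  4112 nJ = 4112e-3 uJ = 4.112
Difference: 66.89 - 4.112 = 62.778

62.778 uJ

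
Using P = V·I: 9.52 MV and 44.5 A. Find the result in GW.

9.52 × 10⁶ × 44.5 = 423.64 × 10⁶ W

0.42364 GW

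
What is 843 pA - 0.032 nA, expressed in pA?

In pA:
  843 pA → 843
  0.032 nA = 0.032e3 pA = 32
Difference: 843 - 32 = 811

811 pA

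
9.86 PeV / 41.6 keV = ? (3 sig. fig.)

(9.86 × 10^15) / (41.6 × 10^3) = 0.237 × 10^12

237000000000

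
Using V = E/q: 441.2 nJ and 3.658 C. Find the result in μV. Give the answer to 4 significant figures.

0.1206 μV

(441.2 × 10^-9) / (3.658) = 120.612 × 10^-9 V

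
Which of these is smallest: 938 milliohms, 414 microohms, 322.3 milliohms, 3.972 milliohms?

938 milliohms = 0.938 ohms
414 microohms = 0.000414 ohms
322.3 milliohms = 0.3223 ohms
3.972 milliohms = 0.003972 ohms

414 microohms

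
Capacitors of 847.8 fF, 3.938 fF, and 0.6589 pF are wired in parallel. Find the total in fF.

In fF:
  847.8 fF → 847.8
  3.938 fF → 3.938
  0.6589 pF = 0.6589e3 fF = 658.9
Sum: 847.8 + 3.938 + 658.9 = 1510.638

1510.638 fF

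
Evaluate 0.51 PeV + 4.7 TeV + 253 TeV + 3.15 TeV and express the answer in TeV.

In TeV:
  0.51 PeV = 0.51e3 TeV = 510
  4.7 TeV → 4.7
  253 TeV → 253
  3.15 TeV → 3.15
Sum: 510 + 4.7 + 253 + 3.15 = 770.85

770.85 TeV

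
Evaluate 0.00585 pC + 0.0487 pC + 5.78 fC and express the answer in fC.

In fC:
  0.00585 pC = 0.00585 × 10³ fC = 5.85
  0.0487 pC = 0.0487 × 10³ fC = 48.7
  5.78 fC → 5.78
Sum: 5.85 + 48.7 + 5.78 = 60.33

60.33 fC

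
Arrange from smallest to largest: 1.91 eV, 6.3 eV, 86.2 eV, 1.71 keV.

1.91 eV = 1.91 eV
6.3 eV = 6.3 eV
86.2 eV = 86.2 eV
1.71 keV = 1710 eV

1.91 eV < 6.3 eV < 86.2 eV < 1.71 keV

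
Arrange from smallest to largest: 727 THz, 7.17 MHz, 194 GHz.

7.17 MHz < 194 GHz < 727 THz

727 THz = 727000000000000 Hz
7.17 MHz = 7170000 Hz
194 GHz = 194000000000 Hz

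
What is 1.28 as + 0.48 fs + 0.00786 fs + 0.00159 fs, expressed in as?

490.73 as

In as:
  1.28 as → 1.28
  0.48 fs = 0.48 × 10³ as = 480
  0.00786 fs = 0.00786 × 10³ as = 7.86
  0.00159 fs = 0.00159 × 10³ as = 1.59
Sum: 1.28 + 480 + 7.86 + 1.59 = 490.73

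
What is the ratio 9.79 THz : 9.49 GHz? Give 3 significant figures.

1030

(9.79e12) / (9.49e9) = 1.032e3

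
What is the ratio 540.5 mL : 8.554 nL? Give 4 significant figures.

(540.5 × 10⁻³) / (8.554 × 10⁻⁹) = 63.187 × 10⁶

63190000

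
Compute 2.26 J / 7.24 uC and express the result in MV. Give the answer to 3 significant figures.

0.312 MV

(2.26) / (7.24 × 10⁻⁶) = 0.31215 × 10⁶ V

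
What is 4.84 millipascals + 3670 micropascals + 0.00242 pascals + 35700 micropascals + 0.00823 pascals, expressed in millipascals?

In millipascals:
  4.84 millipascals → 4.84
  3670 micropascals = 3670 × 10⁻³ millipascals = 3.67
  0.00242 pascals = 0.00242 × 10³ millipascals = 2.42
  35700 micropascals = 35700 × 10⁻³ millipascals = 35.7
  0.00823 pascals = 0.00823 × 10³ millipascals = 8.23
Sum: 4.84 + 3.67 + 2.42 + 35.7 + 8.23 = 54.86

54.86 millipascals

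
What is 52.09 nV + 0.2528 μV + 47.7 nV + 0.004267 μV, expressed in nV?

In nV:
  52.09 nV → 52.09
  0.2528 μV = 0.2528 × 10^3 nV = 252.8
  47.7 nV → 47.7
  0.004267 μV = 0.004267 × 10^3 nV = 4.267
Sum: 52.09 + 252.8 + 47.7 + 4.267 = 356.857

356.857 nV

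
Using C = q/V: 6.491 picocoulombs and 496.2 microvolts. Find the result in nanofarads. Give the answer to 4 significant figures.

13.08 nanofarads

(6.491 × 10⁻¹²) / (496.2 × 10⁻⁶) = 0.0130814 × 10⁻⁶ F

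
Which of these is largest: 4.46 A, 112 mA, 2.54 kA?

2.54 kA

4.46 A = 4.46 A
112 mA = 0.112 A
2.54 kA = 2540 A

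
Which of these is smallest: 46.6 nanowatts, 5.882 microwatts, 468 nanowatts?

46.6 nanowatts

46.6 nanowatts = 0.0000000466 watts
5.882 microwatts = 0.000005882 watts
468 nanowatts = 0.000000468 watts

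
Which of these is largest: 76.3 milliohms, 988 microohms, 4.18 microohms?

76.3 milliohms

76.3 milliohms = 0.0763 ohms
988 microohms = 0.000988 ohms
4.18 microohms = 0.00000418 ohms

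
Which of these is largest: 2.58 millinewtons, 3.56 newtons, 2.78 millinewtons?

2.58 millinewtons = 0.00258 newtons
3.56 newtons = 3.56 newtons
2.78 millinewtons = 0.00278 newtons

3.56 newtons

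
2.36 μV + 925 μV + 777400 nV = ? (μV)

1704.76 μV

In μV:
  2.36 μV → 2.36
  925 μV → 925
  777400 nV = 777400 × 10⁻³ μV = 777.4
Sum: 2.36 + 925 + 777.4 = 1704.76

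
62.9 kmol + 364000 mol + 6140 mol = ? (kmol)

In kmol:
  62.9 kmol → 62.9
  364000 mol = 364000e-3 kmol = 364
  6140 mol = 6140e-3 kmol = 6.14
Sum: 62.9 + 364 + 6.14 = 433.04

433.04 kmol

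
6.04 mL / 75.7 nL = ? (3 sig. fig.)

79800

(6.04 × 10^-3) / (75.7 × 10^-9) = 0.07979 × 10^6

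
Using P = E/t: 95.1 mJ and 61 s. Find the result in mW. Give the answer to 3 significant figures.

(95.1 × 10^-3) / (61) = 1.559 × 10^-3 W

1.56 mW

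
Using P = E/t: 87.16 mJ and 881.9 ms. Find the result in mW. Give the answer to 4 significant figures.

98.83 mW

(87.16e-3) / (881.9e-3) = 0.0988321 W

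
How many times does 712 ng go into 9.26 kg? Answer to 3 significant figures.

13000000000

(9.26 × 10^3) / (712 × 10^-9) = 0.01301 × 10^12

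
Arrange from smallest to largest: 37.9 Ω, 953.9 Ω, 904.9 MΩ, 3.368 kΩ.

37.9 Ω = 37.9 Ω
953.9 Ω = 953.9 Ω
904.9 MΩ = 904900000 Ω
3.368 kΩ = 3368 Ω

37.9 Ω < 953.9 Ω < 3.368 kΩ < 904.9 MΩ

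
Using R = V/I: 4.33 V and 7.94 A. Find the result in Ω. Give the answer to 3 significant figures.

(4.33) / (7.94) = 0.54534 Ω

0.545 Ω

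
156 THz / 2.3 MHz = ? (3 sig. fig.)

(156 × 10¹²) / (2.3 × 10⁶) = 67.83 × 10⁶

67800000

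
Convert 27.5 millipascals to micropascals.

milli = 10^-3, micro = 10^-6; factor is 10^3.
27.5 × 10^3 = 27500

27500 micropascals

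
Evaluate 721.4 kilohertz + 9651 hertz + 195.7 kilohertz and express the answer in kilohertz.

In kilohertz:
  721.4 kilohertz → 721.4
  9651 hertz = 9651 × 10⁻³ kilohertz = 9.651
  195.7 kilohertz → 195.7
Sum: 721.4 + 9.651 + 195.7 = 926.751

926.751 kilohertz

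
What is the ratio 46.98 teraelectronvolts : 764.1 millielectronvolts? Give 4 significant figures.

61480000000000

(46.98e12) / (764.1e-3) = 0.061484e15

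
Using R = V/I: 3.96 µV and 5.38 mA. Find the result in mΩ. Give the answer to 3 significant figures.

0.736 mΩ

(3.96e-6) / (5.38e-3) = 0.73606e-3 Ω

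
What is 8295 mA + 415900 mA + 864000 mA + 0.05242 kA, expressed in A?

In A:
  8295 mA = 8295 × 10⁻³ A = 8.295
  415900 mA = 415900 × 10⁻³ A = 415.9
  864000 mA = 864000 × 10⁻³ A = 864
  0.05242 kA = 0.05242 × 10³ A = 52.42
Sum: 8.295 + 415.9 + 864 + 52.42 = 1340.615

1340.615 A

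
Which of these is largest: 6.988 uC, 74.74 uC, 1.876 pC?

6.988 uC = 0.000006988 C
74.74 uC = 0.00007474 C
1.876 pC = 0.000000000001876 C

74.74 uC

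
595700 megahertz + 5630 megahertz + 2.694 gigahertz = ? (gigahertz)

604.024 gigahertz

In gigahertz:
  595700 megahertz = 595700 × 10^-3 gigahertz = 595.7
  5630 megahertz = 5630 × 10^-3 gigahertz = 5.63
  2.694 gigahertz → 2.694
Sum: 595.7 + 5.63 + 2.694 = 604.024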